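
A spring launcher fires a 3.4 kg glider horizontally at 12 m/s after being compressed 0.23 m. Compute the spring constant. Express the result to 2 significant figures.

Spring PE at full compression equals KE at release: ½kx² = ½mv²
k = mv²/x² = (3.4)(12)²/(0.23)² = 9255 N/m

k = 9300 N/m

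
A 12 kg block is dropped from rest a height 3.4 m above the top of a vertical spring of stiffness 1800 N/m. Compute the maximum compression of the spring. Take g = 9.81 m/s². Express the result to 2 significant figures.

Measuring PE from the top of the relaxed spring, at max compression the block has dropped H + x with zero KE, so:
mg(H + x) = ½kx²
½(1800)x² − (12)(9.81)x − (12)(9.81)(3.4) = 0
900.0x² − 117.7x − 400.2 = 0
x = [117.7 + √(13858 + 1.4409e+06)]/(2 × 900.0) = 0.7355 m

x = 0.74 m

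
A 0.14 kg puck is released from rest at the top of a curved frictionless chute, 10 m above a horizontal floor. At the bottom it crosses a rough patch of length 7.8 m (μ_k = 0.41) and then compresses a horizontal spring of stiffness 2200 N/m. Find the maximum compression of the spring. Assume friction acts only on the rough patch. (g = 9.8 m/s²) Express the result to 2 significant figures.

Initial energy: E₁ = mgh = (0.14)(9.8)(10) = 13.720 J
Friction removes W_f = μ_k mg d = (0.41)(0.14)(9.8)(7.8) = 4.388 J
Energy reaching the spring: E = 13.720 − 4.388 = 9.3323 J
At max compression ½kx² = E ⇒ x = √(2E/k) = √(2 × 9.3323/2200) = 0.09211 m

x = 0.092 m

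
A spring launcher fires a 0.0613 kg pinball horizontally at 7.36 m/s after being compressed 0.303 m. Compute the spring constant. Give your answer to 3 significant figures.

Spring PE at full compression equals KE at release: ½kx² = ½mv²
k = mv²/x² = (0.0613)(7.36)²/(0.303)² = 36.17 N/m

k = 36.2 N/m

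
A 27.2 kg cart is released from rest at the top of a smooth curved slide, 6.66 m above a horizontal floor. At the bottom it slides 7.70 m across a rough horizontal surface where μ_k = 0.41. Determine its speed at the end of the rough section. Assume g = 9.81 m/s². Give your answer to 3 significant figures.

Energy bookkeeping (friction removes W_f = μ_k N d):
mgh = ½mv² + μ_k m g d
W_f = μ_k mg d = (0.41)(27.2)(9.81)(7.70) = 842.4 J
½mv² = mgh − W_f = 1777.1 − 842.4 = 934.71 J
v = √(2 × 934.71/27.2) = 8.290 m/s

v = 8.29 m/s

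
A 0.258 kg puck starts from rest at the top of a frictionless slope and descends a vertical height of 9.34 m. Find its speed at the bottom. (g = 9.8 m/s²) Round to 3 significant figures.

Equating total energy at the two states: mgh = ½mv²
v = √(2gh) = √(2 × 9.8 × 9.34) = √183.06 = 13.53 m/s

v = 13.5 m/s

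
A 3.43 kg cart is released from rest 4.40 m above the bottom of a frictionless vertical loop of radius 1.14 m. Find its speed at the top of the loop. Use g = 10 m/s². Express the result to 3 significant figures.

v = 6.51 m/s

Energy conservation: mgh = ½mv_top² + mg(2r)
v_top² = 2g(h − 2r) = 2(10)(4.40 − 2.280) = 42.40
v_top = 6.512 m/s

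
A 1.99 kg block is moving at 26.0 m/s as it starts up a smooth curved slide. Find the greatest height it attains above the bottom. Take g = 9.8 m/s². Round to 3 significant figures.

h = 34.5 m

By energy conservation, ½mv² = mgh
h = v²/(2g) = 26.0²/(2 × 9.8) = 34.49 m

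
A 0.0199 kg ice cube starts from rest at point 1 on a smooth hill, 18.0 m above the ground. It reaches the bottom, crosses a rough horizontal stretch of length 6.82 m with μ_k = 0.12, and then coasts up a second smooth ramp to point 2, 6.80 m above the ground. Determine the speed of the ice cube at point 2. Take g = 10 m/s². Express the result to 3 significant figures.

Energy at 1: mgh₁ = (0.0199)(10)(18.0) = 3.5820 J
Friction loss: W_f = μ_k mg d = 0.1629 J
At 2: ½mv² + mgh₂ = mgh₁ − W_f
½mv² = 3.5820 − 0.1629 − 1.3532 = 2.0659 J
v = √(2 × 2.0659/0.0199) = 14.41 m/s

v = 14.4 m/s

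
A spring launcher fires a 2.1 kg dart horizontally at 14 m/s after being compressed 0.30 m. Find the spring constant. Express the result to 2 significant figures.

k = 4600 N/m

Energy stored in the spring equals the launch KE: ½kx² = ½mv²
k = mv²/x² = (2.1)(14)²/(0.30)² = 4573 N/m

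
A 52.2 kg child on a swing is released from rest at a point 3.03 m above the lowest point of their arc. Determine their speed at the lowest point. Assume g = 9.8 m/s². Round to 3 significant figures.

v = 7.71 m/s

Mechanical energy is conserved (no friction): mgh = ½mv²
v = √(2gh) = √(2 × 9.8 × 3.03) = √59.388 = 7.706 m/s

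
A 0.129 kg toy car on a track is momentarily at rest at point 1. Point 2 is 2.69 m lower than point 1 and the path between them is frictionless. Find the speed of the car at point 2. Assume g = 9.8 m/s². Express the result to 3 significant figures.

By conservation of mechanical energy, mgh = ½mv²
v = √(2gh) = √(2 × 9.8 × 2.69) = √52.724 = 7.261 m/s

v = 7.26 m/s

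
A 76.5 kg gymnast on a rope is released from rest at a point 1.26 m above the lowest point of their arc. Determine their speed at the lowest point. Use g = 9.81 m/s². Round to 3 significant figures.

v = 4.97 m/s

By conservation of mechanical energy, mgh = ½mv²
v = √(2gh) = √(2 × 9.81 × 1.26) = √24.721 = 4.972 m/s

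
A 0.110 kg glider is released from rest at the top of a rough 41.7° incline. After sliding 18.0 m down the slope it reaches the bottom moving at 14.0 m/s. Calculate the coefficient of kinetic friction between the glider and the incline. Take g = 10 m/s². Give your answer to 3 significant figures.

μ_k = 0.162

mgh = ½mv² + μ_k (mg cosθ) L, with h = L sinθ
mgL sinθ = 13.172 J; ½mv² = 10.780 J
W_f = 13.172 − 10.780 = 2.392 J
μ_k = W_f/(mg cosθ · L) = 2.392/(0.8213 × 18.0) = 0.1618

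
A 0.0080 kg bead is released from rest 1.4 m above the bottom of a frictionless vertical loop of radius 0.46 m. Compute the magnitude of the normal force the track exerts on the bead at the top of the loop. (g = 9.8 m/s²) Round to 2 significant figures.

N = 0.085 N

Energy from release to top (height 2r): mgh = ½mv_top² + mg(2r)
v_top² = 2g(h − 2r) = 2(9.8)(1.4 − 0.9200) = 9.4080 m²/s²
At the top, both N and weight point toward the centre: N + mg = mv_top²/r
N = m(v_top²/r − g) = 0.0080(9.4080/0.46 − 9.8) = 0.08522 N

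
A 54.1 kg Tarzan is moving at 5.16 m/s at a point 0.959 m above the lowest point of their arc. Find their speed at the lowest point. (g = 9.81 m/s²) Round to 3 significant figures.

v = 6.74 m/s

By conservation of mechanical energy, ½mv₀² + mgh = ½mv²
v² = v₀² + 2gh = (5.16)² + 2(9.81)(0.959) = 45.441
v = √45.441 = 6.741 m/s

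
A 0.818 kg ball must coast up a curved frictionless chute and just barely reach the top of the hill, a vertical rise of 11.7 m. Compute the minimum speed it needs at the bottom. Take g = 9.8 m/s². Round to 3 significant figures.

At the top it is momentarily at rest, so all KE converts to PE: ½mv² = mgh
v = √(2gh) = √(2 × 9.8 × 11.7) = 15.14 m/s

v = 15.1 m/s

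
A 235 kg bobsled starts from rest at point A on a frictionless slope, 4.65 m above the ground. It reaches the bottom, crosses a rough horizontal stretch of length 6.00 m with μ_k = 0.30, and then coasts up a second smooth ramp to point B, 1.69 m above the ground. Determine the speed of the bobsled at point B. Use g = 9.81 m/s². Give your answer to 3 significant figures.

v = 4.77 m/s

Energy at A: mgh₁ = (235)(9.81)(4.65) = 10720 J
Friction loss: W_f = μ_k mg d = 4150 J
At B: ½mv² + mgh₂ = mgh₁ − W_f
½mv² = 10720 − 4150 − 3896.0 = 2674.2 J
v = √(2 × 2674.2/235) = 4.771 m/s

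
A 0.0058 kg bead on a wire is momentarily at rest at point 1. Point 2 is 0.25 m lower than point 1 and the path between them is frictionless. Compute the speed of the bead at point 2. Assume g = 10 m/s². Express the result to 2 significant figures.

v = 2.2 m/s

Energy conservation between the two points: mgh = ½mv²
v = √(2gh) = √(2 × 10 × 0.25) = √5.0000 = 2.236 m/s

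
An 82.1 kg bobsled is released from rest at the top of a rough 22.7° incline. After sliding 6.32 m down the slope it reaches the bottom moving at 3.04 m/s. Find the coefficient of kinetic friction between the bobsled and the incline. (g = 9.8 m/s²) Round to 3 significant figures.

The energy dissipated by friction is the PE lost minus the KE gained:
mgL sinθ = 1962.3 J; ½mv² = 379.37 J
W_f = 1962.3 − 379.37 = 1583 J
μ_k = W_f/(mg cosθ · L) = 1583/(742.3 × 6.32) = 0.3374

μ_k = 0.337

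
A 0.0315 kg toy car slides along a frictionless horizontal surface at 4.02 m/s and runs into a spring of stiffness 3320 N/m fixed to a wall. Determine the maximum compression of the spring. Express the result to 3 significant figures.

All KE is stored as spring PE at maximum compression: ½mv² = ½kx²
x = v√(m/k) = 4.02 × √(0.0315/3320) = 0.01238 m

x = 0.0124 m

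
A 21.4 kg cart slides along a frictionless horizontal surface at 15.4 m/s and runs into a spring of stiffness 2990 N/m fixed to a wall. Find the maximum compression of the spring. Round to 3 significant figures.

Conservation of energy between contact and max compression: ½mv² = ½kx²
x = v√(m/k) = 15.4 × √(21.4/2990) = 1.303 m

x = 1.30 m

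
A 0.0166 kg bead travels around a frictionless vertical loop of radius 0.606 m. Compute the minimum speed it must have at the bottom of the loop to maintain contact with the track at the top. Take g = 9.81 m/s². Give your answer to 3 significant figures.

At the top: mg = mv_top²/r ⇒ v_top² = gr = 5.945 m²/s²
Energy from bottom to top (height 2r): ½mv_bot² = ½mv_top² + mg(2r)
v_bot² = gr + 4gr = 5gr = 29.72
v_bot = √(5gr) = 5.452 m/s

v = 5.45 m/s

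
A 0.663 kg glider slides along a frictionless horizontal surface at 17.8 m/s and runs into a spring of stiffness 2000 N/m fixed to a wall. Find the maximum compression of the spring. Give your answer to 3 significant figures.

x = 0.324 m

At max compression the glider is momentarily at rest: ½mv² = ½kx²
x = v√(m/k) = 17.8 × √(0.663/2000) = 0.3241 m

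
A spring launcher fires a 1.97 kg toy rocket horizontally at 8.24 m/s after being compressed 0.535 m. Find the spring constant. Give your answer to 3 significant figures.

k = 467 N/m

½kx² = ½mv²
k = mv²/x² = (1.97)(8.24)²/(0.535)² = 467.3 N/m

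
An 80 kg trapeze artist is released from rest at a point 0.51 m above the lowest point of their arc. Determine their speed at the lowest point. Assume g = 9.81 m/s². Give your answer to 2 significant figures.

Energy conservation between the two points: mgh = ½mv²
The mass cancels from both sides.
v = √(2gh) = √(2 × 9.81 × 0.51) = √10.006 = 3.163 m/s

v = 3.2 m/s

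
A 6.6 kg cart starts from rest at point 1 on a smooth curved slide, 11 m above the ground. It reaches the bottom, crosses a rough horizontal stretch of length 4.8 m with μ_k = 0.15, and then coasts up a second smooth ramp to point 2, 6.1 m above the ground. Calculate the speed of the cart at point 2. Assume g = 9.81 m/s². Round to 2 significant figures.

Energy at 1: mgh₁ = (6.6)(9.81)(11) = 712.21 J
Friction loss: W_f = μ_k mg d = 46.62 J
At 2: ½mv² + mgh₂ = mgh₁ − W_f
½mv² = 712.21 − 46.62 − 394.95 = 270.64 J
v = √(2 × 270.64/6.6) = 9.056 m/s

v = 9.1 m/s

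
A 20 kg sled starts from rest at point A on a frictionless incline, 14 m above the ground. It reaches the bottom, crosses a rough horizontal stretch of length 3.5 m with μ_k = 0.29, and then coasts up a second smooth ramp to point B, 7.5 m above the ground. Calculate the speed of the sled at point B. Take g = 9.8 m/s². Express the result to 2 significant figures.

v = 10 m/s

Energy at A: mgh₁ = (20)(9.8)(14) = 2744.0 J
Friction loss: W_f = μ_k mg d = 198.9 J
At B: ½mv² + mgh₂ = mgh₁ − W_f
½mv² = 2744.0 − 198.9 − 1470.0 = 1075.1 J
v = √(2 × 1075.1/20) = 10.37 m/s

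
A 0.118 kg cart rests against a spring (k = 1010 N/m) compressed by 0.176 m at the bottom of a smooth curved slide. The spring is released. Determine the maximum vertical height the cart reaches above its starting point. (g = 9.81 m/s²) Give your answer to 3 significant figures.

h = 13.5 m

Energy conservation from release to the highest point: ½kx² = mgh
h = kx²/(2mg) = (1010)(0.176)²/(2 × 0.118 × 9.81) = 13.51 m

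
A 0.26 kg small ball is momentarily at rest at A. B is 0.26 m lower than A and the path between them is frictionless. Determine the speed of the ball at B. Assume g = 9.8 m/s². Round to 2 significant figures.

Equating total energy at the two states: mgh = ½mv²
v = √(2gh) = √(2 × 9.8 × 0.26) = √5.0960 = 2.257 m/s

v = 2.3 m/s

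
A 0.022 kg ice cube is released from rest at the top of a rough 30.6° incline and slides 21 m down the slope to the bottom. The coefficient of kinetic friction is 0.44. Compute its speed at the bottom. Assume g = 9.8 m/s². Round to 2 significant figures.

v = 7.3 m/s

Taking the bottom as reference, mgh = ½mv² + μ_k N L with h = L sinθ, N = mg cosθ:
mgh = mgL sinθ = (0.022)(9.8)(21)sin30.6° = 2.3047 J
W_f = μ_k mg cosθ · L = (0.44)(0.022)(9.8)cos30.6°·21 = 1.715 J
½mv² = 2.3047 − 1.715 = 0.59001 J
v = √(2 × 0.59001/0.022) = 7.324 m/s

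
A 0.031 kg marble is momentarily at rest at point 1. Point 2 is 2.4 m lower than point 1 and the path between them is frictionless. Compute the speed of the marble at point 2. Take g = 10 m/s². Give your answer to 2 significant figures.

v = 6.9 m/s

Mechanical energy is conserved (no friction): mgh = ½mv²
v = √(2gh) = √(2 × 10 × 2.4) = √48.000 = 6.928 m/s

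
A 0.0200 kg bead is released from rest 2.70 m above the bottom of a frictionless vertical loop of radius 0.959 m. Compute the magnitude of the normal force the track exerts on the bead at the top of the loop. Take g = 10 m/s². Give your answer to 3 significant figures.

N = 0.126 N

Energy from release to top (height 2r): mgh = ½mv_top² + mg(2r)
v_top² = 2g(h − 2r) = 2(10)(2.70 − 1.918) = 15.640 m²/s²
At the top, both N and weight point toward the centre: N + mg = mv_top²/r
N = m(v_top²/r − g) = 0.0200(15.640/0.959 − 10) = 0.1262 N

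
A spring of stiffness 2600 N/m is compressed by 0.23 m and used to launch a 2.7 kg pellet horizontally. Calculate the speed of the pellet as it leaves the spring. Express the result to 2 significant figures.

v = 7.1 m/s

The pellet leaves the spring when the spring is at natural length, so ½kx² = ½mv²
v = x√(k/m) = 0.23 × √(2600/2.7) = 7.137 m/s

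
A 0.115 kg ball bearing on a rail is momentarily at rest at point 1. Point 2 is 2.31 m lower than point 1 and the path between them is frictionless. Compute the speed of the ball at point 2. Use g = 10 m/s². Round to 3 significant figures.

Equating total energy at the two states: mgh = ½mv²
v = √(2gh) = √(2 × 10 × 2.31) = √46.200 = 6.797 m/s

v = 6.80 m/s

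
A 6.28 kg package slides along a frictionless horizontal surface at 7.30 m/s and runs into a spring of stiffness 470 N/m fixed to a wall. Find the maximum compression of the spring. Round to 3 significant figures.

x = 0.844 m

Conservation of energy between contact and max compression: ½mv² = ½kx²
x = v√(m/k) = 7.30 × √(6.28/470) = 0.8438 m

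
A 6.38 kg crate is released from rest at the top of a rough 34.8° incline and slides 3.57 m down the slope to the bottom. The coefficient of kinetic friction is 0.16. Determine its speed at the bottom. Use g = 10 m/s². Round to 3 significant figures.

v = 5.60 m/s

Work–energy: mg(L sinθ) − μ_k(mg cosθ)L = ½mv²
mgh = mgL sinθ = (6.38)(10)(3.57)sin34.8° = 129.99 J
W_f = μ_k mg cosθ · L = (0.16)(6.38)(10)cos34.8°·3.57 = 29.92 J
½mv² = 129.99 − 29.92 = 100.06 J
v = √(2 × 100.06/6.38) = 5.601 m/s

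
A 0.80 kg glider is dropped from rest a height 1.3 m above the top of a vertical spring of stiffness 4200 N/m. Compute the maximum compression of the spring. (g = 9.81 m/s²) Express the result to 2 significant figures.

x = 0.072 m

Let x be the compression. The total drop is H + x, and the glider is instantaneously at rest at max compression, so energy conservation gives:
mg(H + x) = ½kx²
½(4200)x² − (0.80)(9.81)x − (0.80)(9.81)(1.3) = 0
2100x² − 7.848x − 10.20 = 0
x = [7.848 + √(61.59 + 85700)]/(2 × 2100) = 0.07160 m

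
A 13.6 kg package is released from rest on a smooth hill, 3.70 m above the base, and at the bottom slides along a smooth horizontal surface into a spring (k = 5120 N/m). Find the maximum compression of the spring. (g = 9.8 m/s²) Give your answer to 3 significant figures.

Gravitational PE at the top equals spring PE at max compression: mgh = ½kx²
x = √(2mgh/k) = √(2 × 13.6 × 9.8 × 3.70 / 5120) = 0.4389 m

x = 0.439 m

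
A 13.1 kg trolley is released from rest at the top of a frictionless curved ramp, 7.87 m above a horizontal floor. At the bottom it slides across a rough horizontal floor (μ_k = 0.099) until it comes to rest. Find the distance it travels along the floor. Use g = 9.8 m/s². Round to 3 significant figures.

Energy bookkeeping (friction removes W_f = μ_k N d):
At rest all PE has been dissipated by friction: mgh = μ_k m g d
d = h/μ_k = 7.87/0.099 = 79.49 m

d = 79.5 m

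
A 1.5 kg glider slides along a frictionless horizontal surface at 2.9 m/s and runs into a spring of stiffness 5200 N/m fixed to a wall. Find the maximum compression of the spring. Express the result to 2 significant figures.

x = 0.049 m

All KE is stored as spring PE at maximum compression: ½mv² = ½kx²
x = v√(m/k) = 2.9 × √(1.5/5200) = 0.04925 m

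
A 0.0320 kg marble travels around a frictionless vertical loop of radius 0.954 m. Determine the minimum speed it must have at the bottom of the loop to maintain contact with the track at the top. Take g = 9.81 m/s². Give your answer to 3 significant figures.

At the top: mg = mv_top²/r ⇒ v_top² = gr = 9.359 m²/s²
Energy from bottom to top (height 2r): ½mv_bot² = ½mv_top² + mg(2r)
v_bot² = gr + 4gr = 5gr = 46.79
v_bot = √(5gr) = 6.841 m/s

v = 6.84 m/s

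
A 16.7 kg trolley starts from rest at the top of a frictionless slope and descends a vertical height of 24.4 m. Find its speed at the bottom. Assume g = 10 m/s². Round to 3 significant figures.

Energy conservation between the two points: mgh = ½mv²
v = √(2gh) = √(2 × 10 × 24.4) = √488.00 = 22.09 m/s

v = 22.1 m/s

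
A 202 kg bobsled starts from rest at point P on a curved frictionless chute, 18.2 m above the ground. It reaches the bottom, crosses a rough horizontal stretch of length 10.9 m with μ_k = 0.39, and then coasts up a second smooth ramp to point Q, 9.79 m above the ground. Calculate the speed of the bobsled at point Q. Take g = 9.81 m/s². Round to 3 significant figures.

Energy at P: mgh₁ = (202)(9.81)(18.2) = 36065 J
Friction loss: W_f = μ_k mg d = 8424 J
At Q: ½mv² + mgh₂ = mgh₁ − W_f
½mv² = 36065 − 8424 − 19400 = 8241.6 J
v = √(2 × 8241.6/202) = 9.033 m/s

v = 9.03 m/s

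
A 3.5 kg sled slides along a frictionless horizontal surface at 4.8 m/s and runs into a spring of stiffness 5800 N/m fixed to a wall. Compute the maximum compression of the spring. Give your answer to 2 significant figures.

x = 0.12 m

Conservation of energy between contact and max compression: ½mv² = ½kx²
x = v√(m/k) = 4.8 × √(3.5/5800) = 0.1179 m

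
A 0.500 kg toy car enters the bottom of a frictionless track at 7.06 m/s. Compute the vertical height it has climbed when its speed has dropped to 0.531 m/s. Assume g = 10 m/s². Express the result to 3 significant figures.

Energy balance between the two points: ½mv₁² = ½mv₂² + mgh
h = (v₁² − v₂²)/(2g) = (7.06² − 0.531²)/(2 × 10) = 2.478 m

h = 2.48 m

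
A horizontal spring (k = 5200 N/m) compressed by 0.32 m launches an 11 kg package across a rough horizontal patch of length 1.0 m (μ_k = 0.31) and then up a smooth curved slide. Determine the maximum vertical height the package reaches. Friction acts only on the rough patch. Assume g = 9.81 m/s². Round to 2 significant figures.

Spring energy: E₀ = ½kx² = ½(5200)(0.32)² = 266.24 J
Friction: W_f = μ_k mg d = (0.31)(11)(9.81)(1.0) = 33.45 J
Energy at base of ramp: E = 266.24 − 33.45 = 232.79 J
At max height all remaining energy is PE: mgh = E ⇒ h = E/(mg) = 232.79/(11 × 9.81) = 2.157 m

h = 2.2 m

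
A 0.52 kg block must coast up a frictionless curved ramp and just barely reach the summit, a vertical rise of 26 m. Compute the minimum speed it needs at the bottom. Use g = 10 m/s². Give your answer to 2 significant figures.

v = 23 m/s

At the top it is momentarily at rest, so all KE converts to PE: ½mv² = mgh
v = √(2gh) = √(2 × 10 × 26) = 22.80 m/s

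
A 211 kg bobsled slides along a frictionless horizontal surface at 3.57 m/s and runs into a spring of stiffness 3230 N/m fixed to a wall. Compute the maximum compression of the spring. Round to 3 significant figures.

At max compression the bobsled is momentarily at rest: ½mv² = ½kx²
x = v√(m/k) = 3.57 × √(211/3230) = 0.9124 m

x = 0.912 m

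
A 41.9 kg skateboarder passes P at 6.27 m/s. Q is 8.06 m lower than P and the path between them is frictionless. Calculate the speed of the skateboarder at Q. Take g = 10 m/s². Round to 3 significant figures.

Equating total energy at the two states: ½mv₀² + mgh = ½mv²
v² = v₀² + 2gh = (6.27)² + 2(10)(8.06) = 200.51
v = √200.51 = 14.16 m/s

v = 14.2 m/s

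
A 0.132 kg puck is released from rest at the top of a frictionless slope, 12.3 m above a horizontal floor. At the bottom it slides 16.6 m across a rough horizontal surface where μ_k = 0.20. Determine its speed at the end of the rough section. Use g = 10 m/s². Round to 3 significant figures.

v = 13.4 m/s

Applying the work–energy principle:
mgh = ½mv² + μ_k m g d
W_f = μ_k mg d = (0.20)(0.132)(10)(16.6) = 4.382 J
½mv² = mgh − W_f = 16.236 − 4.382 = 11.854 J
v = √(2 × 11.854/0.132) = 13.40 m/s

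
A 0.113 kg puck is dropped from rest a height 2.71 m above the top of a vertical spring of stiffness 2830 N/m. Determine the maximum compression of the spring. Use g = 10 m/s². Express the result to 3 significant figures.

x = 0.0469 m

Take the reference level at the top of the uncompressed spring. At max compression the puck has fallen H + x and is momentarily at rest:
mg(H + x) = ½kx²
½(2830)x² − (0.113)(10)x − (0.113)(10)(2.71) = 0
1415x² − 1.130x − 3.062 = 0
x = [1.130 + √(1.277 + 17333)]/(2 × 1415) = 0.04692 m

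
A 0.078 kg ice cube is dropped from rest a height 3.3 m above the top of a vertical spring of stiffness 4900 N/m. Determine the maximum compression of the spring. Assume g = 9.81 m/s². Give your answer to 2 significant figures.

Measuring PE from the top of the relaxed spring, at max compression the cube has dropped H + x with zero KE, so:
mg(H + x) = ½kx²
½(4900)x² − (0.078)(9.81)x − (0.078)(9.81)(3.3) = 0
2450x² − 0.7652x − 2.525 = 0
x = [0.7652 + √(0.5855 + 24746)]/(2 × 2450) = 0.03226 m

x = 0.032 m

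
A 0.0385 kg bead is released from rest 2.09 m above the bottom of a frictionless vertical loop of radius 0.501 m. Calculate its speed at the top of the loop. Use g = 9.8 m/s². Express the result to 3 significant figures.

Energy conservation: mgh = ½mv_top² + mg(2r)
v_top² = 2g(h − 2r) = 2(9.8)(2.09 − 1.002) = 21.32
v_top = 4.618 m/s

v = 4.62 m/s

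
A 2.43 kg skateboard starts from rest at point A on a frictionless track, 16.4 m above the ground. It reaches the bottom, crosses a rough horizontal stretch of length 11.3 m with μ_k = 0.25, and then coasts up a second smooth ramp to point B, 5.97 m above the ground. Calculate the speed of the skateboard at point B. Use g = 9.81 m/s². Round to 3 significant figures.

v = 12.2 m/s

Energy at A: mgh₁ = (2.43)(9.81)(16.4) = 390.95 J
Friction loss: W_f = μ_k mg d = 67.34 J
At B: ½mv² + mgh₂ = mgh₁ − W_f
½mv² = 390.95 − 67.34 − 142.31 = 181.29 J
v = √(2 × 181.29/2.43) = 12.22 m/s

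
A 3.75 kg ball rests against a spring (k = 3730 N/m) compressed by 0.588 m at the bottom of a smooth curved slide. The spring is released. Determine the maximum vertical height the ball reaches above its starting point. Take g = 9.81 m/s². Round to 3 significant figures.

h = 17.5 m

Energy conservation from release to the highest point: ½kx² = mgh
h = kx²/(2mg) = (3730)(0.588)²/(2 × 3.75 × 9.81) = 17.53 m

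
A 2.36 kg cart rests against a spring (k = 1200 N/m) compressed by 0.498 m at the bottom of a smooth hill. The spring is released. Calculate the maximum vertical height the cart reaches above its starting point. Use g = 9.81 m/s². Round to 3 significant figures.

Energy conservation from release to the highest point: ½kx² = mgh
h = kx²/(2mg) = (1200)(0.498)²/(2 × 2.36 × 9.81) = 6.427 m

h = 6.43 m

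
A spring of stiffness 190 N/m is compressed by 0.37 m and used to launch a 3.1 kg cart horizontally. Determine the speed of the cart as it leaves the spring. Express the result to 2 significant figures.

The cart leaves the spring when the spring is at natural length, so ½kx² = ½mv²
v = x√(k/m) = 0.37 × √(190/3.1) = 2.897 m/s

v = 2.9 m/s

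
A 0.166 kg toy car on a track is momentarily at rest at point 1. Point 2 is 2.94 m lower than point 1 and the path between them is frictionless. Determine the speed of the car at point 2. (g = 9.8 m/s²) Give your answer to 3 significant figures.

Mechanical energy is conserved (no friction): mgh = ½mv²
v = √(2gh) = √(2 × 9.8 × 2.94) = √57.624 = 7.591 m/s

v = 7.59 m/s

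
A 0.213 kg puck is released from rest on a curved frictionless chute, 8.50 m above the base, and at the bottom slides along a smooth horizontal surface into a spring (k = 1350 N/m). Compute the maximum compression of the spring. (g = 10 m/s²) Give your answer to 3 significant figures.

x = 0.164 m

Energy conservation (no friction) from release to max compression: mgh = ½kx²
x = √(2mgh/k) = √(2 × 0.213 × 10 × 8.50 / 1350) = 0.1638 m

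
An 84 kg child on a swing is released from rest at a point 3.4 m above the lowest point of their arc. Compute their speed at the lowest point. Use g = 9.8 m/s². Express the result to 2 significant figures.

v = 8.2 m/s

By conservation of mechanical energy, mgh = ½mv²
v = √(2gh) = √(2 × 9.8 × 3.4) = √66.640 = 8.163 m/s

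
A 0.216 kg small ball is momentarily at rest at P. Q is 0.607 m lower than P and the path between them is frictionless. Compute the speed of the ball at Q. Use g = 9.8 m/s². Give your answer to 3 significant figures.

Mechanical energy is conserved (no friction): mgh = ½mv²
v = √(2gh) = √(2 × 9.8 × 0.607) = √11.897 = 3.449 m/s

v = 3.45 m/s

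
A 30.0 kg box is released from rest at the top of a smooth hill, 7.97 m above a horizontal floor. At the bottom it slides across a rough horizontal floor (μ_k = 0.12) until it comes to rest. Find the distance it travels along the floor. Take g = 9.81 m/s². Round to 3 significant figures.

d = 66.4 m

Energy at the top = energy at the end + work done against friction:
At rest all PE has been dissipated by friction: mgh = μ_k m g d
d = h/μ_k = 7.97/0.12 = 66.42 m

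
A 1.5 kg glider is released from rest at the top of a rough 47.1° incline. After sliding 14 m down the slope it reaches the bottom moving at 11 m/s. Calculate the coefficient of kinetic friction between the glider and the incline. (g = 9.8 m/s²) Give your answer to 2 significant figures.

mgh = ½mv² + μ_k (mg cosθ) L, with h = L sinθ
mgL sinθ = 150.76 J; ½mv² = 90.750 J
W_f = 150.76 − 90.750 = 60.01 J
μ_k = W_f/(mg cosθ · L) = 60.01/(10.01 × 14) = 0.4283

μ_k = 0.43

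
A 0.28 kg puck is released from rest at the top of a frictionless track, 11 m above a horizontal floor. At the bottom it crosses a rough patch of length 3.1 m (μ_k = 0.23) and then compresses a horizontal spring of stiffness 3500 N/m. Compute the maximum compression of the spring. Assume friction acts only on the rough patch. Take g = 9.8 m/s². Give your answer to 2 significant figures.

Initial energy: E₁ = mgh = (0.28)(9.8)(11) = 30.184 J
Friction removes W_f = μ_k mg d = (0.23)(0.28)(9.8)(3.1) = 1.956 J
Energy reaching the spring: E = 30.184 − 1.956 = 28.228 J
At max compression ½kx² = E ⇒ x = √(2E/k) = √(2 × 28.228/3500) = 0.1270 m

x = 0.13 m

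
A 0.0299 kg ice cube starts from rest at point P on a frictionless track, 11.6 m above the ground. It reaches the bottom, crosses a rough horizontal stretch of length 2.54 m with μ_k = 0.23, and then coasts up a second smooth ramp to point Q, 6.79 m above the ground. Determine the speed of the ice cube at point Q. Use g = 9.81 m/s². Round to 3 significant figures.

Energy at P: mgh₁ = (0.0299)(9.81)(11.6) = 3.4025 J
Friction loss: W_f = μ_k mg d = 0.1714 J
At Q: ½mv² + mgh₂ = mgh₁ − W_f
½mv² = 3.4025 − 0.1714 − 1.9916 = 1.2395 J
v = √(2 × 1.2395/0.0299) = 9.106 m/s

v = 9.11 m/s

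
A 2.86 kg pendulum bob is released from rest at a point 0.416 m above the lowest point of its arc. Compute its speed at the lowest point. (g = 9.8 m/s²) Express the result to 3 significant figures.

By conservation of mechanical energy, mgh = ½mv²
v = √(2gh) = √(2 × 9.8 × 0.416) = √8.1536 = 2.855 m/s

v = 2.86 m/s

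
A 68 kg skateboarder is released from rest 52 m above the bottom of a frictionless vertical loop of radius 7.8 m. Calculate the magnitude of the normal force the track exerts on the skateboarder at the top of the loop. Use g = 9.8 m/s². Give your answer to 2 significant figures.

N = 5600 N

Energy from release to top (height 2r): mgh = ½mv_top² + mg(2r)
v_top² = 2g(h − 2r) = 2(9.8)(52 − 15.60) = 713.44 m²/s²
At the top, both N and weight point toward the centre: N + mg = mv_top²/r
N = m(v_top²/r − g) = 68(713.44/7.8 − 9.8) = 5553 N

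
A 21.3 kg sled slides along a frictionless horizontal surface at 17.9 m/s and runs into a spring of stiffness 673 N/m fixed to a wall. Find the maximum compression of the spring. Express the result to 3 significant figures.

At max compression the sled is momentarily at rest: ½mv² = ½kx²
x = v√(m/k) = 17.9 × √(21.3/673) = 3.184 m

x = 3.18 m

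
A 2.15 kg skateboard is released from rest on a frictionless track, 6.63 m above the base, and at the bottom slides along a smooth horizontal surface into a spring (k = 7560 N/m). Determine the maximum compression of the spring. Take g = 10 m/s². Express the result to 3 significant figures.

Energy conservation (no friction) from release to max compression: mgh = ½kx²
x = √(2mgh/k) = √(2 × 2.15 × 10 × 6.63 / 7560) = 0.1942 m

x = 0.194 m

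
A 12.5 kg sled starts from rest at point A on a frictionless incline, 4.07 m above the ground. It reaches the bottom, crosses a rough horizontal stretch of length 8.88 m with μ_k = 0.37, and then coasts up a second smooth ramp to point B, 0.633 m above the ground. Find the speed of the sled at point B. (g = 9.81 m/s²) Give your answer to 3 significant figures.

v = 1.72 m/s

Energy at A: mgh₁ = (12.5)(9.81)(4.07) = 499.08 J
Friction loss: W_f = μ_k mg d = 402.9 J
At B: ½mv² + mgh₂ = mgh₁ − W_f
½mv² = 499.08 − 402.9 − 77.622 = 18.565 J
v = √(2 × 18.565/12.5) = 1.724 m/s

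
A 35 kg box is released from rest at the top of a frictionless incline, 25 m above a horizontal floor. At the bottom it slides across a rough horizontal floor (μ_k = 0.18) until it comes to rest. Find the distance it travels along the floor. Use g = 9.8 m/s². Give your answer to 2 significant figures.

d = 140 m

Energy bookkeeping (friction removes W_f = μ_k N d):
At rest all PE has been dissipated by friction: mgh = μ_k m g d
d = h/μ_k = 25/0.18 = 138.9 m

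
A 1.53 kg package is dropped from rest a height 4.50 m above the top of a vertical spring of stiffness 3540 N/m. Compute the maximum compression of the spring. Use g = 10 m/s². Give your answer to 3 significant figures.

Take the reference level at the top of the uncompressed spring. At max compression the package has fallen H + x and is momentarily at rest:
mg(H + x) = ½kx²
½(3540)x² − (1.53)(10)x − (1.53)(10)(4.50) = 0
1770x² − 15.30x − 68.85 = 0
x = [15.30 + √(234.1 + 487458)]/(2 × 1770) = 0.2016 m

x = 0.202 m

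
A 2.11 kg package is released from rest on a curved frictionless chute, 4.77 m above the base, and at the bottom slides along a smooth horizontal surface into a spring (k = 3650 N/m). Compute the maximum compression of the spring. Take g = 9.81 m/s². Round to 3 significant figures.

Energy conservation (no friction) from release to max compression: mgh = ½kx²
x = √(2mgh/k) = √(2 × 2.11 × 9.81 × 4.77 / 3650) = 0.2326 m

x = 0.233 m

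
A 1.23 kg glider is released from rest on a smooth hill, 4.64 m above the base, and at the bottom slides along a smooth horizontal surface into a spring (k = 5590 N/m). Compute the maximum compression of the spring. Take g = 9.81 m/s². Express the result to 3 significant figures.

x = 0.142 m

Energy conservation (no friction) from release to max compression: mgh = ½kx²
x = √(2mgh/k) = √(2 × 1.23 × 9.81 × 4.64 / 5590) = 0.1415 m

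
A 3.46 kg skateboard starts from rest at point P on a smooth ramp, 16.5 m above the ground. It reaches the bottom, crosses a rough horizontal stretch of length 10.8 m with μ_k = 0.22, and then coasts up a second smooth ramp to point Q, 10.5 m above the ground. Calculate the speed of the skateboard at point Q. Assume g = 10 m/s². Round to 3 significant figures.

v = 8.51 m/s

Energy at P: mgh₁ = (3.46)(10)(16.5) = 570.90 J
Friction loss: W_f = μ_k mg d = 82.21 J
At Q: ½mv² + mgh₂ = mgh₁ − W_f
½mv² = 570.90 − 82.21 − 363.30 = 125.39 J
v = √(2 × 125.39/3.46) = 8.514 m/s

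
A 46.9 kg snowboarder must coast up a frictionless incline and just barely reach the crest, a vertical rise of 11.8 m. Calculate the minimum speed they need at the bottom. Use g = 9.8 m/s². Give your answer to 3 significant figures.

At the top they are momentarily at rest, so all KE converts to PE: ½mv² = mgh
v = √(2gh) = √(2 × 9.8 × 11.8) = 15.21 m/s

v = 15.2 m/s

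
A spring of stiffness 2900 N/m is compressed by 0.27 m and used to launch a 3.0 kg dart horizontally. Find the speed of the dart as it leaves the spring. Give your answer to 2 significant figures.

v = 8.4 m/s

The dart leaves the spring when the spring is at natural length, so ½kx² = ½mv²
v = x√(k/m) = 0.27 × √(2900/3.0) = 8.395 m/s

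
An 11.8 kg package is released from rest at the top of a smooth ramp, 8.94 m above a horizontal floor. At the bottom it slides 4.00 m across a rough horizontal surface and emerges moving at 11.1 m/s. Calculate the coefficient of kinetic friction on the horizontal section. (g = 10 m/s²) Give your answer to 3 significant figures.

Energy at the top = energy at the end + work done against friction:
mgh = ½mv² + μ_k m g d
mgh = 1054.9 J; ½mv² = 726.94 J
W_f = 1054.9 − 726.94 = 328.0 J
μ_k = W_f/(mg·d) = 328.0/(118.0 × 4.00) = 0.6949

μ_k = 0.695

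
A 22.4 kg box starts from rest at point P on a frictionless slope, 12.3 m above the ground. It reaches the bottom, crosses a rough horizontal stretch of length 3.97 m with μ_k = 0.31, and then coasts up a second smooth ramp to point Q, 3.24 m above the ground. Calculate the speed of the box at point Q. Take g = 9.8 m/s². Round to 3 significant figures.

v = 12.4 m/s

Energy at P: mgh₁ = (22.4)(9.8)(12.3) = 2700.1 J
Friction loss: W_f = μ_k mg d = 270.2 J
At Q: ½mv² + mgh₂ = mgh₁ − W_f
½mv² = 2700.1 − 270.2 − 711.24 = 1718.7 J
v = √(2 × 1718.7/22.4) = 12.39 m/s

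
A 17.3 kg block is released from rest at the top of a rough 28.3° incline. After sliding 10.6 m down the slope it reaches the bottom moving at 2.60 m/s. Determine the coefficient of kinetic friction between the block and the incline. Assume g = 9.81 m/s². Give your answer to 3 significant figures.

μ_k = 0.502

Energy balance down the incline: mg L sinθ − ½mv² = μ_k (mg cosθ) L
mgL sinθ = 852.86 J; ½mv² = 58.474 J
W_f = 852.86 − 58.474 = 794.4 J
μ_k = W_f/(mg cosθ · L) = 794.4/(149.4 × 10.6) = 0.5015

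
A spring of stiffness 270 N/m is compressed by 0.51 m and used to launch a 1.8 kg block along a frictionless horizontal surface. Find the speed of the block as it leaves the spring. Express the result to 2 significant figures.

v = 6.2 m/s

Conservation of energy: ½kx² = ½mv²
v = x√(k/m) = 0.51 × √(270/1.8) = 6.246 m/s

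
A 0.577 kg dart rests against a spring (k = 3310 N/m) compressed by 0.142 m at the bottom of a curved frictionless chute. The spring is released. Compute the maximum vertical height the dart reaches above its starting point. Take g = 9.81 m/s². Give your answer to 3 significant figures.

Energy conservation from release to the highest point: ½kx² = mgh
h = kx²/(2mg) = (3310)(0.142)²/(2 × 0.577 × 9.81) = 5.896 m

h = 5.90 m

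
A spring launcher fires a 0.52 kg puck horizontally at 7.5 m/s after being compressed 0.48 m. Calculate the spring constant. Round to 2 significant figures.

k = 130 N/m

½kx² = ½mv²
k = mv²/x² = (0.52)(7.5)²/(0.48)² = 127.0 N/m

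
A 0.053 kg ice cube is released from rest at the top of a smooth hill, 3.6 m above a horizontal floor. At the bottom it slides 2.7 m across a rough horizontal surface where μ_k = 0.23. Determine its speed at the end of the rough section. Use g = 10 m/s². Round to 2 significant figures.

Applying the work–energy principle:
mgh = ½mv² + μ_k m g d
W_f = μ_k mg d = (0.23)(0.053)(10)(2.7) = 0.3291 J
½mv² = mgh − W_f = 1.9080 − 0.3291 = 1.5789 J
v = √(2 × 1.5789/0.053) = 7.719 m/s

v = 7.7 m/s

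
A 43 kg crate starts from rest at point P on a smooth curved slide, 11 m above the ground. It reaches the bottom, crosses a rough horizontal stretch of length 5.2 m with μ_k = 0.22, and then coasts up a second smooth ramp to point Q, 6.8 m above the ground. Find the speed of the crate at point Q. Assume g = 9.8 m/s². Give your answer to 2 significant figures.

v = 7.7 m/s

Energy at P: mgh₁ = (43)(9.8)(11) = 4635.4 J
Friction loss: W_f = μ_k mg d = 482.1 J
At Q: ½mv² + mgh₂ = mgh₁ − W_f
½mv² = 4635.4 − 482.1 − 2865.5 = 1287.8 J
v = √(2 × 1287.8/43) = 7.739 m/s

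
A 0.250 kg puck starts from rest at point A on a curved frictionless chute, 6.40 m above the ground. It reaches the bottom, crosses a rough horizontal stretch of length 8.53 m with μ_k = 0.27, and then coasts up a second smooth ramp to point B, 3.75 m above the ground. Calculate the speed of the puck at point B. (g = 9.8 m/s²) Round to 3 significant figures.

Energy at A: mgh₁ = (0.250)(9.8)(6.40) = 15.680 J
Friction loss: W_f = μ_k mg d = 5.643 J
At B: ½mv² + mgh₂ = mgh₁ − W_f
½mv² = 15.680 − 5.643 − 9.1875 = 0.84991 J
v = √(2 × 0.84991/0.250) = 2.608 m/s

v = 2.61 m/s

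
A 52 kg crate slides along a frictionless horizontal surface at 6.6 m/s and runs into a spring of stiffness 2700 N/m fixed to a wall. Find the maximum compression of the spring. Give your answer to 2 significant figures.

x = 0.92 m

Conservation of energy between contact and max compression: ½mv² = ½kx²
x = v√(m/k) = 6.6 × √(52/2700) = 0.9159 m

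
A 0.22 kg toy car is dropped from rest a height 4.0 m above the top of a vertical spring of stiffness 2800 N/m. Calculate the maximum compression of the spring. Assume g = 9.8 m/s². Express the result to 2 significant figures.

x = 0.079 m

Let x be the compression. The total drop is H + x, and the car is instantaneously at rest at max compression, so energy conservation gives:
mg(H + x) = ½kx²
½(2800)x² − (0.22)(9.8)x − (0.22)(9.8)(4.0) = 0
1400x² − 2.156x − 8.624 = 0
x = [2.156 + √(4.648 + 48294)]/(2 × 1400) = 0.07926 m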